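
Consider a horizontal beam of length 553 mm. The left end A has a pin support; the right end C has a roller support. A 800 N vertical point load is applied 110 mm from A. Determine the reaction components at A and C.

A_x = 0, A_y = 640.9 N, C_y = 159.1 N

Taking moments about A: C_y·553 − 800·110 = 0 → C_y = 88000/553 = 159.132 ≈ 159.1 N.
ΣF_y = 0: A_y + 159.132 − 800 = 0 → A_y = 640.9 N.
ΣF_x = 0: no horizontal applied forces, so A_x = 0.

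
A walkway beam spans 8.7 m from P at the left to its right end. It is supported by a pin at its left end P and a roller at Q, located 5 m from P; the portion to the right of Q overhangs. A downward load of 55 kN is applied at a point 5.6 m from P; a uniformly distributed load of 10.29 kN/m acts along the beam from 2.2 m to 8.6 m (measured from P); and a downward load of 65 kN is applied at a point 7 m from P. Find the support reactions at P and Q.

Resultant of the distributed load: 10.29 × 6.4 = 65.856 kN at 5.4 m from P.
ΣM about P: Q_y·5 − 55·5.6 − (10.29·6.4)·5.4 − 65·7 = 0 → Q_y = 1118.6224/5 = 223.724 ≈ 223.7 kN.
ΣF_y = 0: P_y + 223.724 − 55 − 10.29·6.4 − 65 = 0 → P_y = -37.87 kN.
ΣF_x = 0: no horizontal applied forces, so P_x = 0.

P_x = 0, P_y = -37.87 kN, Q_y = 223.7 kN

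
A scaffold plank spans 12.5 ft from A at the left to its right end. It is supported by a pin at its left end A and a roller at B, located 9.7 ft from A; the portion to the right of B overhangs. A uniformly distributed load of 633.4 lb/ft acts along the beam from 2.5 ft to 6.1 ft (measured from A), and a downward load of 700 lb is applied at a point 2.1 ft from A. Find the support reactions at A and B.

Resultant of the distributed load: 633.4 × 3.6 = 2280.24 lb at 4.3 ft from A.
Taking moments about A: B_y·9.7 − (633.4·3.6)·4.3 − 700·2.1 = 0 → B_y = 11275.032/9.7 = 1162.37 ≈ 1162 lb.
ΣF_y = 0: A_y + 1162.37 − 633.4·3.6 − 700 = 0 → A_y = 1818 lb.
ΣF_x = 0: no horizontal applied forces, so A_x = 0.

A_x = 0, A_y = 1818 lb, B_y = 1162 lb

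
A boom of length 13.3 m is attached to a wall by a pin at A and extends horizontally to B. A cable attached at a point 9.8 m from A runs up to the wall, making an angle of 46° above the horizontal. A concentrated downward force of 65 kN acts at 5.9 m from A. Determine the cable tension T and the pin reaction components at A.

T = 54.40 kN, A_x = 37.79 kN, A_y = 25.87 kN

ΣM about A: T·sin46°·9.8 − 65·5.9 = 0 → T = 383.5/(9.8·0.71934) = 54.4008 ≈ 54.40 kN.
ΣF_x = 0: A_x − T·cos46° = 0 → A_x = 54.4008 × 0.694658 = 37.79 kN.
ΣF_y = 0: A_y + T·sin46° − 65 = 0 → A_y = 65 − 54.4008 × 0.71934 = 25.87 kN.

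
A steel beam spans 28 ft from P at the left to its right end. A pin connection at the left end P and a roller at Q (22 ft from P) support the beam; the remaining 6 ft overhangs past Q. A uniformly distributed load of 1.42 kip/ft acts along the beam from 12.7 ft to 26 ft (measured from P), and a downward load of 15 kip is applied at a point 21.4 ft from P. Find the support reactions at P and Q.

Resultant of the distributed load: 1.42 × 13.3 = 18.886 kip at 19.35 ft from P.
ΣM about P: Q_y·22 − (1.42·13.3)·19.35 − 15·21.4 = 0 → Q_y = 686.4441/22 = 31.202 ≈ 31.20 kip.
ΣF_y = 0: P_y + 31.202 − 1.42·13.3 − 15 = 0 → P_y = 2.684 kip.
ΣF_x = 0: no horizontal applied forces, so P_x = 0.

P_x = 0, P_y = 2.684 kip, Q_y = 31.20 kip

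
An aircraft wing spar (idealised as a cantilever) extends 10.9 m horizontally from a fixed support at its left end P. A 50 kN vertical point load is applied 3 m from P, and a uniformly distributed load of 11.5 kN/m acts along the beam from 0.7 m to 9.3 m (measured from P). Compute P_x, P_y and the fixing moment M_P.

P_x = 0, P_y = 148.9 kN, M_P = 644.5 kN·m

Resultant of the distributed load: 11.5 × 8.6 = 98.9 kN at 5 m from P.
ΣF_x = 0: P_x = 0.
ΣF_y = 0: P_y − 50 − 11.5·8.6 = 0 → P_y = 148.9 kN.
ΣM about P: M_P − 50·3 − (11.5·8.6)·5 = 0 → M_P = 644.5 kN·m.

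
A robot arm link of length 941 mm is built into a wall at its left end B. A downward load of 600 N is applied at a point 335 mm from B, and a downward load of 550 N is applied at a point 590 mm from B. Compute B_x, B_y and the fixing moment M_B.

ΣF_x = 0: B_x = 0.
ΣF_y = 0: B_y − 600 − 550 = 0 → B_y = 1150 N.
ΣM about B: M_B − 600·335 − 550·590 = 0 → M_B = 525500 N·mm.

B_x = 0, B_y = 1150 N, M_B = 525500 N·mm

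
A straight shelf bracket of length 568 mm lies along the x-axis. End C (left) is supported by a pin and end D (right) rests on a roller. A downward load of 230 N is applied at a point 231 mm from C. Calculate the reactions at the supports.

ΣM about C: D_y·568 − 230·231 = 0 → D_y = 53130/568 = 93.5387 ≈ 93.54 N.
ΣF_y = 0: C_y + 93.5387 − 230 = 0 → C_y = 136.5 N.
ΣF_x = 0: no horizontal applied forces, so C_x = 0.

C_x = 0, C_y = 136.5 N, D_y = 93.54 N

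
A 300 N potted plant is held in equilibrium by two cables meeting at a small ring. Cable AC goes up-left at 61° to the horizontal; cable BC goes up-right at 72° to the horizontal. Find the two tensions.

ΣF_x = 0: −T_AC·cos61° + T_BC·cos72° = 0 → T_BC = 1.56888·T_AC.
ΣF_y = 0: T_AC·sin61° + T_BC·sin72° = 300.
Substitute: T_AC·(0.87462 + 1.56888·0.951057) = 300 → T_AC = 126.758 ≈ 126.8 N.
Then T_BC = 1.56888 × 126.758 = 198.9 N.

T_AC = 126.8 N, T_BC = 198.9 N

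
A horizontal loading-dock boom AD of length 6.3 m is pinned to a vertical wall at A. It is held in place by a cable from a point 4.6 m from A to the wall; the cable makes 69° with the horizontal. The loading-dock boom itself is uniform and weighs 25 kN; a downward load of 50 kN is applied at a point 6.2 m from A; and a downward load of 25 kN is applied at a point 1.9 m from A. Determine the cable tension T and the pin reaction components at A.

T = 101.6 kN, A_x = 36.40 kN, A_y = 5.163 kN

ΣM about A: T·sin69°·4.6 − 25·3.15 − 50·6.2 − 25·1.9 = 0 → T = 436.25/(4.6·0.93358) = 101.584 ≈ 101.6 kN.
ΣF_x = 0: A_x − T·cos69° = 0 → A_x = 101.584 × 0.358368 = 36.40 kN.
ΣF_y = 0: A_y + T·sin69° − 25 − 50 − 25 = 0 → A_y = 100 − 101.584 × 0.93358 = 5.163 kN.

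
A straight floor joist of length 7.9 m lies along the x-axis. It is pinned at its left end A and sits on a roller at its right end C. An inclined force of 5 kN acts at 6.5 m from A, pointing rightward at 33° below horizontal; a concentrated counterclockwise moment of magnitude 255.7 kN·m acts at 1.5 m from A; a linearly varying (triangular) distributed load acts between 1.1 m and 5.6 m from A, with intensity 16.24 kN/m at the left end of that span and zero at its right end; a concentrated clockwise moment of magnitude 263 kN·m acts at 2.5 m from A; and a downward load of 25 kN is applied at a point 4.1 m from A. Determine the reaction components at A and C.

A_x = -4.193 kN, A_y = 36.10 kN, C_y = 28.17 kN

Resultant of the triangular load: ½ × 16.24 × 4.5 = 36.54 kN, acting at 2.6 m from A (one-third of the span from the peak).
ΣM about A: C_y·7.9 − 5·sin33°·6.5 + 255.7 − (½·16.24·4.5)·2.6 − 263 − 25·4.1 = 0 → C_y = 222.505/7.9 = 28.1652 ≈ 28.17 kN.
ΣF_y = 0: A_y + 28.1652 − 5·sin33° − ½·16.24·4.5 − 25 = 0 → A_y = 36.10 kN.
ΣF_x = 0: A_x + 5·cos33° = 0 → A_x = -4.193 kN.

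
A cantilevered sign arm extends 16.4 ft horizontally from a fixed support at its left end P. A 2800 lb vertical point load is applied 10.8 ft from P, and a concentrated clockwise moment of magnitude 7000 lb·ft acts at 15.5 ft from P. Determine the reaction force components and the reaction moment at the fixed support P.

P_x = 0, P_y = 2800 lb, M_P = 37240 lb·ft

ΣF_x = 0: P_x = 0.
ΣF_y = 0: P_y − 2800 = 0 → P_y = 2800 lb.
ΣM about P: M_P − 2800·10.8 − 7000 = 0 → M_P = 37240 lb·ft.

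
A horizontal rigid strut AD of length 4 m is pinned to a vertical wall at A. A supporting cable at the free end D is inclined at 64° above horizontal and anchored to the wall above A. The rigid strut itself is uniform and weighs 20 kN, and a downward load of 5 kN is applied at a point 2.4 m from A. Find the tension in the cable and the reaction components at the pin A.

T = 14.46 kN, A_x = 6.341 kN, A_y = 12.00 kN

ΣM about A: T·sin64°·4 − 20·2 − 5·2.4 = 0 → T = 52/(4·0.898794) = 14.4638 ≈ 14.46 kN.
ΣF_x = 0: A_x − T·cos64° = 0 → A_x = 14.4638 × 0.438371 = 6.341 kN.
ΣF_y = 0: A_y + T·sin64° − 20 − 5 = 0 → A_y = 25 − 14.4638 × 0.898794 = 12.00 kN.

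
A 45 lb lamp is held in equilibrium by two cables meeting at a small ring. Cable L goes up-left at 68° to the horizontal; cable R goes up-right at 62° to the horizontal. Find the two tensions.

T_L = 27.58 lb, T_R = 22.01 lb

ΣF_x = 0: −T_L·cos68° + T_R·cos62° = 0 → T_R = 0.797932·T_L.
ΣF_y = 0: T_L·sin68° + T_R·sin62° = 45.
Substitute: T_L·(0.927184 + 0.797932·0.882948) = 45 → T_L = 27.5783 ≈ 27.58 lb.
Then T_R = 0.797932 × 27.5783 = 22.01 lb.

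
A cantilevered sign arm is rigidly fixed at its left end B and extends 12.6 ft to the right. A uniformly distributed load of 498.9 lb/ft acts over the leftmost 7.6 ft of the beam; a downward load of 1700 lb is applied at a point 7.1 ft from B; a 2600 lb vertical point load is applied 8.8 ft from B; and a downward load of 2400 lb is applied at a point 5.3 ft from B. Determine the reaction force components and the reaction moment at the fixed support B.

B_x = 0, B_y = 10490 lb, M_B = 62080 lb·ft

Resultant of the distributed load: 498.9 × 7.6 = 3791.64 lb at 3.8 ft from B.
ΣF_x = 0: B_x = 0.
ΣF_y = 0: B_y − 498.9·7.6 − 1700 − 2600 − 2400 = 0 → B_y = 10490 lb.
ΣM about B: M_B − (498.9·7.6)·3.8 − 1700·7.1 − 2600·8.8 − 2400·5.3 = 0 → M_B = 62080 lb·ft.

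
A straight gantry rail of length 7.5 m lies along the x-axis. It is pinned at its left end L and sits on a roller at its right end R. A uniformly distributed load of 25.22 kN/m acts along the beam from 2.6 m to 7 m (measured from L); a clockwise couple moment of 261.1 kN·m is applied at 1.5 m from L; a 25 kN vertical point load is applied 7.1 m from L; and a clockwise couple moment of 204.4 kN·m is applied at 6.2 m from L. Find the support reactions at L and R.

Resultant of the distributed load: 25.22 × 4.4 = 110.968 kN at 4.8 m from L.
Taking moments about L: R_y·7.5 − (25.22·4.4)·4.8 − 261.1 − 25·7.1 − 204.4 = 0 → R_y = 1175.6464/7.5 = 156.753 ≈ 156.8 kN.
ΣF_y = 0: L_y + 156.753 − 25.22·4.4 − 25 = 0 → L_y = -20.78 kN.
ΣF_x = 0: no horizontal applied forces, so L_x = 0.

L_x = 0, L_y = -20.78 kN, R_y = 156.8 kN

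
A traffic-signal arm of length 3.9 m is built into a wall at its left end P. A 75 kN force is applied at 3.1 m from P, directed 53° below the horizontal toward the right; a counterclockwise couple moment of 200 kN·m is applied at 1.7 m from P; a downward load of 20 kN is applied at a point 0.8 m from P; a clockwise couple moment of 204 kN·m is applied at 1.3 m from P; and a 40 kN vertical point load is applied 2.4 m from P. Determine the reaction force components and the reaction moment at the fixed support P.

ΣF_x = 0: P_x + 75·cos53° = 0 → P_x = -45.14 kN.
ΣF_y = 0: P_y − 75·sin53° − 20 − 40 = 0 → P_y = 119.9 kN.
ΣM about P: M_P − 75·sin53°·3.1 + 200 − 20·0.8 − 204 − 40·2.4 = 0 → M_P = 301.7 kN·m.

P_x = -45.14 kN, P_y = 119.9 kN, M_P = 301.7 kN·m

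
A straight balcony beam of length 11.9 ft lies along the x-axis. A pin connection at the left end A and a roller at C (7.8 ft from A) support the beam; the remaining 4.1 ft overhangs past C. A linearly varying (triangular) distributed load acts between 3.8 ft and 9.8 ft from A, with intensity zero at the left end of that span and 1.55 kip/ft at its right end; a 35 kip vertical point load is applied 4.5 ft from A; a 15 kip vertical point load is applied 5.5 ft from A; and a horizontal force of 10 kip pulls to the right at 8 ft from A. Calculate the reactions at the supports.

Resultant of the triangular load: ½ × 1.55 × 6 = 4.65 kip, acting at 7.8 ft from A (one-third of the span from the peak).
ΣM about A: C_y·7.8 − (½·1.55·6)·7.8 − 35·4.5 − 15·5.5 = 0 → C_y = 276.27/7.8 = 35.4192 ≈ 35.42 kip.
ΣF_y = 0: A_y + 35.4192 − ½·1.55·6 − 35 − 15 = 0 → A_y = 19.23 kip.
ΣF_x = 0: A_x + 10 = 0 → A_x = -10.00 kip.

A_x = -10.00 kip, A_y = 19.23 kip, C_y = 35.42 kip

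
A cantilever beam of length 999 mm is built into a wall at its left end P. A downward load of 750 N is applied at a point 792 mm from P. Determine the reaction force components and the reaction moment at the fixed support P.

P_x = 0, P_y = 750.0 N, M_P = 594000 N·mm

ΣF_x = 0: P_x = 0.
ΣF_y = 0: P_y − 750 = 0 → P_y = 750.0 N.
ΣM about P: M_P − 750·792 = 0 → M_P = 594000 N·mm.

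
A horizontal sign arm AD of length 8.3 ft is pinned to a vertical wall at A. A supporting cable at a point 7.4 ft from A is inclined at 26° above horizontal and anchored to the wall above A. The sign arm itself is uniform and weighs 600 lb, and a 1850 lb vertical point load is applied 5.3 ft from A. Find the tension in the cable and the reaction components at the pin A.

ΣM about A: T·sin26°·7.4 − 600·4.15 − 1850·5.3 = 0 → T = 12295/(7.4·0.438371) = 3790.14 ≈ 3790 lb.
ΣF_x = 0: A_x − T·cos26° = 0 → A_x = 3790.14 × 0.898794 = 3407 lb.
ΣF_y = 0: A_y + T·sin26° − 600 − 1850 = 0 → A_y = 2450 − 3790.14 × 0.438371 = 788.5 lb.

T = 3790 lb, A_x = 3407 lb, A_y = 788.5 lb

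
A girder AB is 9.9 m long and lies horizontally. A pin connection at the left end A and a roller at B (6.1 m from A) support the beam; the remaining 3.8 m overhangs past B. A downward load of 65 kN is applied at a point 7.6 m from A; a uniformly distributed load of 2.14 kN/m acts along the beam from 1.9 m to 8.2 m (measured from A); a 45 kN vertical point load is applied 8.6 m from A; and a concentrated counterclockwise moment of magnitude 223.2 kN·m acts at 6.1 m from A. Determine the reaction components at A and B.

A_x = 0, A_y = 4.485 kN, B_y = 119.0 kN

Resultant of the distributed load: 2.14 × 6.3 = 13.482 kN at 5.05 m from A.
Taking moments about A: B_y·6.1 − 65·7.6 − (2.14·6.3)·5.05 − 45·8.6 + 223.2 = 0 → B_y = 725.8841/6.1 = 118.997 ≈ 119.0 kN.
ΣF_y = 0: A_y + 118.997 − 65 − 2.14·6.3 − 45 = 0 → A_y = 4.485 kN.
ΣF_x = 0: no horizontal applied forces, so A_x = 0.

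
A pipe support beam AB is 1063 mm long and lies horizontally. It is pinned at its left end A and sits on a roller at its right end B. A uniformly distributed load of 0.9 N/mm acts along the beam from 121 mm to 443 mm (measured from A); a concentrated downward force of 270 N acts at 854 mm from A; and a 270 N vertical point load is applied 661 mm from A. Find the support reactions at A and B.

Resultant of the distributed load: 0.9 × 322 = 289.8 N at 282 mm from A.
Taking moments about A: B_y·1063 − (0.9·322)·282 − 270·854 − 270·661 = 0 → B_y = 490773.6/1063 = 461.687 ≈ 461.7 N.
ΣF_y = 0: A_y + 461.687 − 0.9·322 − 270 − 270 = 0 → A_y = 368.1 N.
ΣF_x = 0: no horizontal applied forces, so A_x = 0.

A_x = 0, A_y = 368.1 N, B_y = 461.7 N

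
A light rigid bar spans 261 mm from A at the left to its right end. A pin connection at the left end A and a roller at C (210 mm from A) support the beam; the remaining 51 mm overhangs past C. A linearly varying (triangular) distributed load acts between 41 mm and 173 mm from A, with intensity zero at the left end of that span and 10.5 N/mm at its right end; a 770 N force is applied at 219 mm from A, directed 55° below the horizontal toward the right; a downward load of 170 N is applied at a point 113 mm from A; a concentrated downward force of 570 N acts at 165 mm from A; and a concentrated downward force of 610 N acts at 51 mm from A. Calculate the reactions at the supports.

A_x = -441.7 N, A_y = 902.8 N, C_y = 1771 N

Resultant of the triangular load: ½ × 10.5 × 132 = 693 N, acting at 129 mm from A (one-third of the span from the peak).
Taking moments about A: C_y·210 − (½·10.5·132)·129 − 770·sin55°·219 − 170·113 − 570·165 − 610·51 = 0 → C_y = 371901/210 = 1770.96 ≈ 1771 N.
ΣF_y = 0: A_y + 1770.96 − ½·10.5·132 − 770·sin55° − 170 − 570 − 610 = 0 → A_y = 902.8 N.
ΣF_x = 0: A_x + 770·cos55° = 0 → A_x = -441.7 N.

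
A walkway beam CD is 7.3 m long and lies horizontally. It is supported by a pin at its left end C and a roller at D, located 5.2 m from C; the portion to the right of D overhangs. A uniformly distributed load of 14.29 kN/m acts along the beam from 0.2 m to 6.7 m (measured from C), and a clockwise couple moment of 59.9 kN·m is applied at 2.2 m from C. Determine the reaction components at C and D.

Resultant of the distributed load: 14.29 × 6.5 = 92.885 kN at 3.45 m from C.
Taking moments about C: D_y·5.2 − (14.29·6.5)·3.45 − 59.9 = 0 → D_y = 380.35325/5.2 = 73.1449 ≈ 73.14 kN.
ΣF_y = 0: C_y + 73.1449 − 14.29·6.5 = 0 → C_y = 19.74 kN.
ΣF_x = 0: no horizontal applied forces, so C_x = 0.

C_x = 0, C_y = 19.74 kN, D_y = 73.14 kN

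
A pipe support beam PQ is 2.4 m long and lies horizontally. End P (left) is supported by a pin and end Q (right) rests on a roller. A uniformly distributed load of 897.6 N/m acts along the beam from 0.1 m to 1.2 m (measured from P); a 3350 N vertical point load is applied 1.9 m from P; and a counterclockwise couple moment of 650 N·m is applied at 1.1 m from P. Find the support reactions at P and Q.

P_x = 0, P_y = 1689 N, Q_y = 2649 N

Resultant of the distributed load: 897.6 × 1.1 = 987.36 N at 0.65 m from P.
Taking moments about P: Q_y·2.4 − (897.6·1.1)·0.65 − 3350·1.9 + 650 = 0 → Q_y = 6356.784/2.4 = 2648.66 ≈ 2649 N.
ΣF_y = 0: P_y + 2648.66 − 897.6·1.1 − 3350 = 0 → P_y = 1689 N.
ΣF_x = 0: no horizontal applied forces, so P_x = 0.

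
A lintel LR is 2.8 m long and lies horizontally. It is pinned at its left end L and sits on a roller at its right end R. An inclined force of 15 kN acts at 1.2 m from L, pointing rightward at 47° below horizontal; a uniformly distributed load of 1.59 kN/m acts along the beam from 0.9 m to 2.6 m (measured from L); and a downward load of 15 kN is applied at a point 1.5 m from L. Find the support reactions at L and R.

L_x = -10.23 kN, L_y = 14.25 kN, R_y = 14.43 kN

Resultant of the distributed load: 1.59 × 1.7 = 2.703 kN at 1.75 m from L.
ΣM about L: R_y·2.8 − 15·sin47°·1.2 − (1.59·1.7)·1.75 − 15·1.5 = 0 → R_y = 40.3946/2.8 = 14.4266 ≈ 14.43 kN.
ΣF_y = 0: L_y + 14.4266 − 15·sin47° − 1.59·1.7 − 15 = 0 → L_y = 14.25 kN.
ΣF_x = 0: L_x + 15·cos47° = 0 → L_x = -10.23 kN.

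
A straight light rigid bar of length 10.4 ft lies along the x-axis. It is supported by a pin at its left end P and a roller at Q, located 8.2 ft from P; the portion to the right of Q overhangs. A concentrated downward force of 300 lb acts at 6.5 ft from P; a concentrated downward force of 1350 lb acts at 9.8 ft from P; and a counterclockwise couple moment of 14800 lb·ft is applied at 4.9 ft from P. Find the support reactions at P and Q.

P_x = 0, P_y = 1604 lb, Q_y = 46.34 lb

ΣM about P: Q_y·8.2 − 300·6.5 − 1350·9.8 + 14800 = 0 → Q_y = 380/8.2 = 46.3415 ≈ 46.34 lb.
ΣF_y = 0: P_y + 46.3415 − 300 − 1350 = 0 → P_y = 1604 lb.
ΣF_x = 0: no horizontal applied forces, so P_x = 0.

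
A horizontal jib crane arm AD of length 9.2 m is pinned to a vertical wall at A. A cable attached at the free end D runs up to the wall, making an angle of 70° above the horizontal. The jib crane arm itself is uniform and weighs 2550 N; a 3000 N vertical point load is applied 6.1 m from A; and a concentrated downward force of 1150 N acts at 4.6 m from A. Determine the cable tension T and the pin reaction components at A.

ΣM about A: T·sin70°·9.2 − 2550·4.6 − 3000·6.1 − 1150·4.6 = 0 → T = 35320/(9.2·0.939693) = 4085.52 ≈ 4086 N.
ΣF_x = 0: A_x − T·cos70° = 0 → A_x = 4085.52 × 0.34202 = 1397 N.
ΣF_y = 0: A_y + T·sin70° − 2550 − 3000 − 1150 = 0 → A_y = 6700 − 4085.52 × 0.939693 = 2861 N.

T = 4086 N, A_x = 1397 N, A_y = 2861 N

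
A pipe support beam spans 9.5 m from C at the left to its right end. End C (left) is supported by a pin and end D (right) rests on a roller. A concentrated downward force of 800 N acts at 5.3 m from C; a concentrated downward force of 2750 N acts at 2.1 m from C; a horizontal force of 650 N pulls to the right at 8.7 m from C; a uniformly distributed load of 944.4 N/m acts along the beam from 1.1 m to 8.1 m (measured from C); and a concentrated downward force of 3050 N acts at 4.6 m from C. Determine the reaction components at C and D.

Resultant of the distributed load: 944.4 × 7 = 6610.8 N at 4.6 m from C.
Taking moments about C: D_y·9.5 − 800·5.3 − 2750·2.1 − (944.4·7)·4.6 − 3050·4.6 = 0 → D_y = 54454.68/9.5 = 5732.07 ≈ 5732 N.
ΣF_y = 0: C_y + 5732.07 − 800 − 2750 − 944.4·7 − 3050 = 0 → C_y = 7479 N.
ΣF_x = 0: C_x + 650 = 0 → C_x = -650.0 N.

C_x = -650.0 N, C_y = 7479 N, D_y = 5732 N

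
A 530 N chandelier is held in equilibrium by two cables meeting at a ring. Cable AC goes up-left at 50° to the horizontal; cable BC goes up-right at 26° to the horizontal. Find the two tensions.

ΣF_x = 0: −T_AC·cos50° + T_BC·cos26° = 0 → T_BC = 0.715167·T_AC.
ΣF_y = 0: T_AC·sin50° + T_BC·sin26° = 530.
Substitute: T_AC·(0.766044 + 0.715167·0.438371) = 530 → T_AC = 490.944 ≈ 490.9 N.
Then T_BC = 0.715167 × 490.944 = 351.1 N.

T_AC = 490.9 N, T_BC = 351.1 N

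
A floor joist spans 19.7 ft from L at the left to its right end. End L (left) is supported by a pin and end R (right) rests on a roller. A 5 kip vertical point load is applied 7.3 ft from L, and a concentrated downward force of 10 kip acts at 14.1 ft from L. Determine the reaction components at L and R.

Taking moments about L: R_y·19.7 − 5·7.3 − 10·14.1 = 0 → R_y = 177.5/19.7 = 9.01015 ≈ 9.010 kip.
ΣF_y = 0: L_y + 9.01015 − 5 − 10 = 0 → L_y = 5.990 kip.
ΣF_x = 0: no horizontal applied forces, so L_x = 0.

L_x = 0, L_y = 5.990 kip, R_y = 9.010 kip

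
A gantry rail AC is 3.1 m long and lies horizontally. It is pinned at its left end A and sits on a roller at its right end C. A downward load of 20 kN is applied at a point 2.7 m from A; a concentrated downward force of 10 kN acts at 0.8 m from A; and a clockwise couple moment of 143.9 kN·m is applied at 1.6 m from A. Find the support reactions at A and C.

Taking moments about A: C_y·3.1 − 20·2.7 − 10·0.8 − 143.9 = 0 → C_y = 205.9/3.1 = 66.4194 ≈ 66.42 kN.
ΣF_y = 0: A_y + 66.4194 − 20 − 10 = 0 → A_y = -36.42 kN.
ΣF_x = 0: no horizontal applied forces, so A_x = 0.

A_x = 0, A_y = -36.42 kN, C_y = 66.42 kN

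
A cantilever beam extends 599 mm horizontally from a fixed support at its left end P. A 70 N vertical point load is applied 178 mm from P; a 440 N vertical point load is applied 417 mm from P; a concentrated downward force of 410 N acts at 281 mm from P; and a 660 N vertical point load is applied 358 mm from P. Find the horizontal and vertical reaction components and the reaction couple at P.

P_x = 0, P_y = 1580 N, M_P = 547400 N·mm

ΣF_x = 0: P_x = 0.
ΣF_y = 0: P_y − 70 − 440 − 410 − 660 = 0 → P_y = 1580 N.
ΣM about P: M_P − 70·178 − 440·417 − 410·281 − 660·358 = 0 → M_P = 547400 N·mm.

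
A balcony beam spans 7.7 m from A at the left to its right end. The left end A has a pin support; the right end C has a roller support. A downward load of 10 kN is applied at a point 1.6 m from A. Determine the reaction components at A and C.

Taking moments about A: C_y·7.7 − 10·1.6 = 0 → C_y = 16/7.7 = 2.07792 ≈ 2.078 kN.
ΣF_y = 0: A_y + 2.07792 − 10 = 0 → A_y = 7.922 kN.
ΣF_x = 0: no horizontal applied forces, so A_x = 0.

A_x = 0, A_y = 7.922 kN, C_y = 2.078 kN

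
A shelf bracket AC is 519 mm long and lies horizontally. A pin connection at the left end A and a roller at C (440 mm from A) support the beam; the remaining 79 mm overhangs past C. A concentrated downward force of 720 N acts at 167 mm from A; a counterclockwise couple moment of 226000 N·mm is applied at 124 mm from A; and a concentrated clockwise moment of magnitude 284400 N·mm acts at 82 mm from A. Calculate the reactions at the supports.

Moments about A: C_y·440 − 720·167 + 226000 − 284400 = 0 → C_y = 178640/440 = 406.0 N.
ΣF_y = 0: A_y + 406 − 720 = 0 → A_y = 314.0 N.
ΣF_x = 0: no horizontal applied forces, so A_x = 0.

A_x = 0, A_y = 314.0 N, C_y = 406.0 N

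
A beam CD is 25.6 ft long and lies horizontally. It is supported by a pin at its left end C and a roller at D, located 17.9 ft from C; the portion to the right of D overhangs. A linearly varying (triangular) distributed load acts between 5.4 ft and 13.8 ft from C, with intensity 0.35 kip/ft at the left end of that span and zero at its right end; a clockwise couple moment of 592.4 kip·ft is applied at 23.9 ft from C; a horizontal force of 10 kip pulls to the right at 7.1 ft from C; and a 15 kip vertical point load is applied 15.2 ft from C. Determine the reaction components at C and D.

Resultant of the triangular load: ½ × 0.35 × 8.4 = 1.47 kip, acting at 8.2 ft from C (one-third of the span from the peak).
ΣM about C: D_y·17.9 − (½·0.35·8.4)·8.2 − 592.4 − 15·15.2 = 0 → D_y = 832.454/17.9 = 46.5058 ≈ 46.51 kip.
ΣF_y = 0: C_y + 46.5058 − ½·0.35·8.4 − 15 = 0 → C_y = -30.04 kip.
ΣF_x = 0: C_x + 10 = 0 → C_x = -10.00 kip.

C_x = -10.00 kip, C_y = -30.04 kip, D_y = 46.51 kip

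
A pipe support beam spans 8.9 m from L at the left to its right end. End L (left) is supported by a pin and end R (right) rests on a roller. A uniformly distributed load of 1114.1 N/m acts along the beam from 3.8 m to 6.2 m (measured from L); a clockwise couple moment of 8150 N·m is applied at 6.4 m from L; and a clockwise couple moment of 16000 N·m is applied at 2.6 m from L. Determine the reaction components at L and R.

L_x = 0, L_y = -1542 N, R_y = 4216 N

Resultant of the distributed load: 1114.1 × 2.4 = 2673.84 N at 5 m from L.
ΣM about L: R_y·8.9 − (1114.1·2.4)·5 − 8150 − 16000 = 0 → R_y = 37519.2/8.9 = 4215.64 ≈ 4216 N.
ΣF_y = 0: L_y + 4215.64 − 1114.1·2.4 = 0 → L_y = -1542 N.
ΣF_x = 0: no horizontal applied forces, so L_x = 0.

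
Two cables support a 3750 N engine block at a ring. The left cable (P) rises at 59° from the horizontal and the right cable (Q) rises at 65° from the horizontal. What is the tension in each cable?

T_P = 1912 N, T_Q = 2330 N

ΣF_x = 0: −T_P·cos59° + T_Q·cos65° = 0 → T_Q = 1.21868·T_P.
ΣF_y = 0: T_P·sin59° + T_Q·sin65° = 3750.
Substitute: T_P·(0.857167 + 1.21868·0.906308) = 3750 → T_P = 1911.64 ≈ 1912 N.
Then T_Q = 1.21868 × 1911.64 = 2330 N.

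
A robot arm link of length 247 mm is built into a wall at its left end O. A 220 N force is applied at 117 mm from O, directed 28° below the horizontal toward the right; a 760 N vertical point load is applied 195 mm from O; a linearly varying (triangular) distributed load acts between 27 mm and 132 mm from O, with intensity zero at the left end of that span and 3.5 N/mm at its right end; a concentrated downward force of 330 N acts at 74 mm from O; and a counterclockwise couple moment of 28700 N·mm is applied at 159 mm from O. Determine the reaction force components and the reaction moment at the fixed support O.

Resultant of the triangular load: ½ × 3.5 × 105 = 183.75 N, acting at 97 mm from O (one-third of the span from the peak).
ΣF_x = 0: O_x + 220·cos28° = 0 → O_x = -194.2 N.
ΣF_y = 0: O_y − 220·sin28° − 760 − ½·3.5·105 − 330 = 0 → O_y = 1377 N.
ΣM about O: M_O − 220·sin28°·117 − 760·195 − (½·3.5·105)·97 − 330·74 + 28700 = 0 → M_O = 173800 N·mm.

O_x = -194.2 N, O_y = 1377 N, M_O = 173800 N·mm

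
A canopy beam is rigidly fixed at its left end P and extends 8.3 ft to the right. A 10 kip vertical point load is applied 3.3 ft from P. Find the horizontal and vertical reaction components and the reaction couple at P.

P_x = 0, P_y = 10.00 kip, M_P = 33.00 kip·ft

ΣF_x = 0: P_x = 0.
ΣF_y = 0: P_y − 10 = 0 → P_y = 10.00 kip.
ΣM about P: M_P − 10·3.3 = 0 → M_P = 33.00 kip·ft.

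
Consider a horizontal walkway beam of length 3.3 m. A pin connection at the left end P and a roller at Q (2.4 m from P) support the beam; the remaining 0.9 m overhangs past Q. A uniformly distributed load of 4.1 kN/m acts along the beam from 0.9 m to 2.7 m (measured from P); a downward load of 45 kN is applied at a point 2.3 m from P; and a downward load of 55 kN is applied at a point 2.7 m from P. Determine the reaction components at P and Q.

Resultant of the distributed load: 4.1 × 1.8 = 7.38 kN at 1.8 m from P.
ΣM about P: Q_y·2.4 − (4.1·1.8)·1.8 − 45·2.3 − 55·2.7 = 0 → Q_y = 265.284/2.4 = 110.535 ≈ 110.5 kN.
ΣF_y = 0: P_y + 110.535 − 4.1·1.8 − 45 − 55 = 0 → P_y = -3.155 kN.
ΣF_x = 0: no horizontal applied forces, so P_x = 0.

P_x = 0, P_y = -3.155 kN, Q_y = 110.5 kN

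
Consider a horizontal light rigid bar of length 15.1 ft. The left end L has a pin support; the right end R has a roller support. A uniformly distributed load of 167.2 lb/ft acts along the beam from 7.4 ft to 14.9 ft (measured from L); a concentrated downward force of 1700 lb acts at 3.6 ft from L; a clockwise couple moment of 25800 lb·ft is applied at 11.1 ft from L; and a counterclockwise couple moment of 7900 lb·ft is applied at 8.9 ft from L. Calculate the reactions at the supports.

Resultant of the distributed load: 167.2 × 7.5 = 1254 lb at 11.15 ft from L.
ΣM about L: R_y·15.1 − (167.2·7.5)·11.15 − 1700·3.6 − 25800 + 7900 = 0 → R_y = 38002.1/15.1 = 2516.7 ≈ 2517 lb.
ΣF_y = 0: L_y + 2516.7 − 167.2·7.5 − 1700 = 0 → L_y = 437.3 lb.
ΣF_x = 0: no horizontal applied forces, so L_x = 0.

L_x = 0, L_y = 437.3 lb, R_y = 2517 lb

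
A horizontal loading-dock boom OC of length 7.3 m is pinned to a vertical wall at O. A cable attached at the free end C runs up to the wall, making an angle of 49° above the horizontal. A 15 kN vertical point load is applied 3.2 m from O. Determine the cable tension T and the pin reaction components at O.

ΣM about O: T·sin49°·7.3 − 15·3.2 = 0 → T = 48/(7.3·0.75471) = 8.71241 ≈ 8.712 kN.
ΣF_x = 0: O_x − T·cos49° = 0 → O_x = 8.71241 × 0.656059 = 5.716 kN.
ΣF_y = 0: O_y + T·sin49° − 15 = 0 → O_y = 15 − 8.71241 × 0.75471 = 8.425 kN.

T = 8.712 kN, O_x = 5.716 kN, O_y = 8.425 kN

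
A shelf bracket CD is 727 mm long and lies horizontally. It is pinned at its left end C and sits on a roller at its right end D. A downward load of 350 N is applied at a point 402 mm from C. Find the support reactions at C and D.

C_x = 0, C_y = 156.5 N, D_y = 193.5 N

Moments about C: D_y·727 − 350·402 = 0 → D_y = 140700/727 = 193.535 ≈ 193.5 N.
ΣF_y = 0: C_y + 193.535 − 350 = 0 → C_y = 156.5 N.
ΣF_x = 0: no horizontal applied forces, so C_x = 0.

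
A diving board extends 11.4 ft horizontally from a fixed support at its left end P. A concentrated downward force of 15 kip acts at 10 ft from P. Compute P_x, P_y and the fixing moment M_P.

ΣF_x = 0: P_x = 0.
ΣF_y = 0: P_y − 15 = 0 → P_y = 15.00 kip.
ΣM about P: M_P − 15·10 = 0 → M_P = 150.0 kip·ft.

P_x = 0, P_y = 15.00 kip, M_P = 150.0 kip·ft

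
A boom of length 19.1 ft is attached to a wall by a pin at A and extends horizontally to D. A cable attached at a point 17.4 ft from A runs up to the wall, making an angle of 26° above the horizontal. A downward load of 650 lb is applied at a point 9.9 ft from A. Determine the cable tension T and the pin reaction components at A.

T = 843.6 lb, A_x = 758.3 lb, A_y = 280.2 lb

ΣM about A: T·sin26°·17.4 − 650·9.9 = 0 → T = 6435/(17.4·0.438371) = 843.641 ≈ 843.6 lb.
ΣF_x = 0: A_x − T·cos26° = 0 → A_x = 843.641 × 0.898794 = 758.3 lb.
ΣF_y = 0: A_y + T·sin26° − 650 = 0 → A_y = 650 − 843.641 × 0.438371 = 280.2 lb.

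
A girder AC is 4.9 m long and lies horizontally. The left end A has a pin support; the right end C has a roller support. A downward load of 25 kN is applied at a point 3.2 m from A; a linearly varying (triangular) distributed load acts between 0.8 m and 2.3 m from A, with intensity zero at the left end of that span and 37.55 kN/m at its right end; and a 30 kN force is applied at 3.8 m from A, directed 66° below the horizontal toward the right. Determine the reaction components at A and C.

Resultant of the triangular load: ½ × 37.55 × 1.5 = 28.1625 kN, acting at 1.8 m from A (one-third of the span from the peak).
Taking moments about A: C_y·4.9 − 25·3.2 − (½·37.55·1.5)·1.8 − 30·sin66°·3.8 = 0 → C_y = 234.837/4.9 = 47.9259 ≈ 47.93 kN.
ΣF_y = 0: A_y + 47.9259 − 25 − ½·37.55·1.5 − 30·sin66° = 0 → A_y = 32.64 kN.
ΣF_x = 0: A_x + 30·cos66° = 0 → A_x = -12.20 kN.

A_x = -12.20 kN, A_y = 32.64 kN, C_y = 47.93 kN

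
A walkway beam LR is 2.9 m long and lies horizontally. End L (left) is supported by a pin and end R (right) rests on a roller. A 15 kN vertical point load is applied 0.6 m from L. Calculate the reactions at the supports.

Taking moments about L: R_y·2.9 − 15·0.6 = 0 → R_y = 9/2.9 = 3.10345 ≈ 3.103 kN.
ΣF_y = 0: L_y + 3.10345 − 15 = 0 → L_y = 11.90 kN.
ΣF_x = 0: no horizontal applied forces, so L_x = 0.

L_x = 0, L_y = 11.90 kN, R_y = 3.103 kN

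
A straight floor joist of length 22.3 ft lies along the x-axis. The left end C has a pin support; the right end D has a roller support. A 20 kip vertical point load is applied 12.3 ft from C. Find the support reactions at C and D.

Taking moments about C: D_y·22.3 − 20·12.3 = 0 → D_y = 246/22.3 = 11.0314 ≈ 11.03 kip.
ΣF_y = 0: C_y + 11.0314 − 20 = 0 → C_y = 8.969 kip.
ΣF_x = 0: no horizontal applied forces, so C_x = 0.

C_x = 0, C_y = 8.969 kip, D_y = 11.03 kip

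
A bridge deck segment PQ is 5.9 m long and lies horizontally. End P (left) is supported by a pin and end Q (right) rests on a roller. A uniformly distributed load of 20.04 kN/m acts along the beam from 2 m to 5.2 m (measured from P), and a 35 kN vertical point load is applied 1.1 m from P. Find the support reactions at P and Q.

P_x = 0, P_y = 53.47 kN, Q_y = 45.65 kN

Resultant of the distributed load: 20.04 × 3.2 = 64.128 kN at 3.6 m from P.
Taking moments about P: Q_y·5.9 − (20.04·3.2)·3.6 − 35·1.1 = 0 → Q_y = 269.3608/5.9 = 45.6544 ≈ 45.65 kN.
ΣF_y = 0: P_y + 45.6544 − 20.04·3.2 − 35 = 0 → P_y = 53.47 kN.
ΣF_x = 0: no horizontal applied forces, so P_x = 0.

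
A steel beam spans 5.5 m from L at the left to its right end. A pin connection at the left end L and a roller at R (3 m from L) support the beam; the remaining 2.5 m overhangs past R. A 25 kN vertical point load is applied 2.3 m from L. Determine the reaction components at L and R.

ΣM about L: R_y·3 − 25·2.3 = 0 → R_y = 57.5/3 = 19.1667 ≈ 19.17 kN.
ΣF_y = 0: L_y + 19.1667 − 25 = 0 → L_y = 5.833 kN.
ΣF_x = 0: no horizontal applied forces, so L_x = 0.

L_x = 0, L_y = 5.833 kN, R_y = 19.17 kN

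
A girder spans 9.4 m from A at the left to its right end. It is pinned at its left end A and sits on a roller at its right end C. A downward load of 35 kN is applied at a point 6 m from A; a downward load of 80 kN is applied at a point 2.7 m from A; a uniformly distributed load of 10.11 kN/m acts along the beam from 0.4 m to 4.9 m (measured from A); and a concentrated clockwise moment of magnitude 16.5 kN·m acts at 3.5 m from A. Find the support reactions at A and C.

A_x = 0, A_y = 100.6 kN, C_y = 59.90 kN

Resultant of the distributed load: 10.11 × 4.5 = 45.495 kN at 2.65 m from A.
ΣM about A: C_y·9.4 − 35·6 − 80·2.7 − (10.11·4.5)·2.65 − 16.5 = 0 → C_y = 563.06175/9.4 = 59.9002 ≈ 59.90 kN.
ΣF_y = 0: A_y + 59.9002 − 35 − 80 − 10.11·4.5 = 0 → A_y = 100.6 kN.
ΣF_x = 0: no horizontal applied forces, so A_x = 0.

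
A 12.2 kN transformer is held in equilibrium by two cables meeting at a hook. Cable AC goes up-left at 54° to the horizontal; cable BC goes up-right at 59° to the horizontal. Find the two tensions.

ΣF_x = 0: −T_AC·cos54° + T_BC·cos59° = 0 → T_BC = 1.14125·T_AC.
ΣF_y = 0: T_AC·sin54° + T_BC·sin59° = 12.2.
Substitute: T_AC·(0.809017 + 1.14125·0.857167) = 12.2 → T_AC = 6.8261 ≈ 6.826 kN.
Then T_BC = 1.14125 × 6.8261 = 7.790 kN.

T_AC = 6.826 kN, T_BC = 7.790 kN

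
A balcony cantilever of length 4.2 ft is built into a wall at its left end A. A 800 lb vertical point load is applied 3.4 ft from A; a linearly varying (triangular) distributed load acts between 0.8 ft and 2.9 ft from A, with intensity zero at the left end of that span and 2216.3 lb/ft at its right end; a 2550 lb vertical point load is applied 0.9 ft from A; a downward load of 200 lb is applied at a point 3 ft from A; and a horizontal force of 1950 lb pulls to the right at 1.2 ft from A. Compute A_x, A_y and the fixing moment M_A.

A_x = -1950 lb, A_y = 5877 lb, M_A = 10730 lb·ft

Resultant of the triangular load: ½ × 2216.3 × 2.1 = 2327.115 lb, acting at 2.2 ft from A (one-third of the span from the peak).
ΣF_x = 0: A_x + 1950 = 0 → A_x = -1950 lb.
ΣF_y = 0: A_y − 800 − ½·2216.3·2.1 − 2550 − 200 = 0 → A_y = 5877 lb.
ΣM about A: M_A − 800·3.4 − (½·2216.3·2.1)·2.2 − 2550·0.9 − 200·3 = 0 → M_A = 10730 lb·ft.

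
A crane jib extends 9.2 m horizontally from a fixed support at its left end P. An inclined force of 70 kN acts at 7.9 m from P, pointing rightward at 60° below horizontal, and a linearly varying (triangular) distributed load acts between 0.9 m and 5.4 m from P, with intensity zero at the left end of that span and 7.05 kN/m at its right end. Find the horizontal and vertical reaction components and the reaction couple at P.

Resultant of the triangular load: ½ × 7.05 × 4.5 = 15.8625 kN, acting at 3.9 m from P (one-third of the span from the peak).
ΣF_x = 0: P_x + 70·cos60° = 0 → P_x = -35.00 kN.
ΣF_y = 0: P_y − 70·sin60° − ½·7.05·4.5 = 0 → P_y = 76.48 kN.
ΣM about P: M_P − 70·sin60°·7.9 − (½·7.05·4.5)·3.9 = 0 → M_P = 540.8 kN·m.

P_x = -35.00 kN, P_y = 76.48 kN, M_P = 540.8 kN·m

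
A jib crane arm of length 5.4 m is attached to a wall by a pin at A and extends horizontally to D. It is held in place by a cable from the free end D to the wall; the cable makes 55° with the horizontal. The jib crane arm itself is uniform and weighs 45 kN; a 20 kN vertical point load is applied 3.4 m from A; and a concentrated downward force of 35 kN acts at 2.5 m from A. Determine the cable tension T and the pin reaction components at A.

ΣM about A: T·sin55°·5.4 − 45·2.7 − 20·3.4 − 35·2.5 = 0 → T = 277/(5.4·0.819152) = 62.6212 ≈ 62.62 kN.
ΣF_x = 0: A_x − T·cos55° = 0 → A_x = 62.6212 × 0.573576 = 35.92 kN.
ΣF_y = 0: A_y + T·sin55° − 45 − 20 − 35 = 0 → A_y = 100 − 62.6212 × 0.819152 = 48.70 kN.

T = 62.62 kN, A_x = 35.92 kN, A_y = 48.70 kN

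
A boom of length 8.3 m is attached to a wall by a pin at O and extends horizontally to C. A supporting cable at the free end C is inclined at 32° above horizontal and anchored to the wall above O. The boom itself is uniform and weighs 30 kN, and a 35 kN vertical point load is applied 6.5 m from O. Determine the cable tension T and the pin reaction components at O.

ΣM about O: T·sin32°·8.3 − 30·4.15 − 35·6.5 = 0 → T = 352/(8.3·0.529919) = 80.0304 ≈ 80.03 kN.
ΣF_x = 0: O_x − T·cos32° = 0 → O_x = 80.0304 × 0.848048 = 67.87 kN.
ΣF_y = 0: O_y + T·sin32° − 30 − 35 = 0 → O_y = 65 − 80.0304 × 0.529919 = 22.59 kN.

T = 80.03 kN, O_x = 67.87 kN, O_y = 22.59 kN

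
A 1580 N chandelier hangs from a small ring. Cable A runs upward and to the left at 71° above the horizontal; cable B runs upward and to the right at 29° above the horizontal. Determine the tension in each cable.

T_A = 1403 N, T_B = 522.3 N

ΣF_x = 0: −T_A·cos71° + T_B·cos29° = 0 → T_B = 0.37224·T_A.
ΣF_y = 0: T_A·sin71° + T_B·sin29° = 1580.
Substitute: T_A·(0.945519 + 0.37224·0.48481) = 1580 → T_A = 1403.22 ≈ 1403 N.
Then T_B = 0.37224 × 1403.22 = 522.3 N.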